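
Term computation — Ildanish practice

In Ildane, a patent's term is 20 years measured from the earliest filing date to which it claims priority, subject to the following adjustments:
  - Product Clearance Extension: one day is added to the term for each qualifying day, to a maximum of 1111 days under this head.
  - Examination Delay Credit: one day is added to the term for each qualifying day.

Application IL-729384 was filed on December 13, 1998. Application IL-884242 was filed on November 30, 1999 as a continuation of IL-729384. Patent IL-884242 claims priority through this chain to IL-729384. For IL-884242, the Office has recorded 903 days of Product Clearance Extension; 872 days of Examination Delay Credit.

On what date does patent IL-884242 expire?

Earliest priority filing: 13 December 1998.
Base term: 13 December 1998 + 20 years → 13 December 2018.
Product Clearance Extension: 903 days (within the 1111-day cap) → +903 days → 3 June 2021.
Examination Delay Credit: +872 days → 23 October 2023.

October 23, 2023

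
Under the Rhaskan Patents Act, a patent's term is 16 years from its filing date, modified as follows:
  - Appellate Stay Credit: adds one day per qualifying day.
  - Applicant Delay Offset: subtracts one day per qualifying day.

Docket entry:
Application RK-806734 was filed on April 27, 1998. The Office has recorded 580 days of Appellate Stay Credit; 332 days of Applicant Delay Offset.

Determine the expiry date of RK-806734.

2014-12-31

Base term: filing date + 16 years → 27 April 2014.
Appellate Stay Credit: +580 days → 28 November 2015.
Applicant Delay Offset: −332 days → 31 December 2014.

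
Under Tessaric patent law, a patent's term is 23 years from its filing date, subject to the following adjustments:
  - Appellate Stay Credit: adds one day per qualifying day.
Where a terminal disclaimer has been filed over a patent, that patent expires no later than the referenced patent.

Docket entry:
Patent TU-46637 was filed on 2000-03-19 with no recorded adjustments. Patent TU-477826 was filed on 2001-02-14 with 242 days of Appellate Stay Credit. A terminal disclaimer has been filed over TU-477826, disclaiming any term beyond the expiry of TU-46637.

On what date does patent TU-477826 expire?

Natural term of TU-477826:
  Base: filing + 23 years → 14 February 2024.
  Appellate Stay Credit: +242 days → 13 October 2024.
Expiry of referenced patent TU-46637:
  Base: filing + 23 years → 19 March 2023.
Terminal disclaimer: TU-477826 expires on the earlier of 13 October 2024 and 19 March 2023.

2023-03-19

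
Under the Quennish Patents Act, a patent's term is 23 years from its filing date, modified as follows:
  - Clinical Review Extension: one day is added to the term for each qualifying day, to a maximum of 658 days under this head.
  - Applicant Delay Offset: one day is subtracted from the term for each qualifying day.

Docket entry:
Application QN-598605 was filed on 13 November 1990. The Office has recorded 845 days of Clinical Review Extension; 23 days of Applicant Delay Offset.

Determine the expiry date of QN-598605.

Base term: filing date + 23 years → 13 November 2013.
Clinical Review Extension: 845 days claimed exceeds the 658-day cap, so +658 days → 2 September 2015.
Applicant Delay Offset: −23 days → 10 August 2015.

2015-08-10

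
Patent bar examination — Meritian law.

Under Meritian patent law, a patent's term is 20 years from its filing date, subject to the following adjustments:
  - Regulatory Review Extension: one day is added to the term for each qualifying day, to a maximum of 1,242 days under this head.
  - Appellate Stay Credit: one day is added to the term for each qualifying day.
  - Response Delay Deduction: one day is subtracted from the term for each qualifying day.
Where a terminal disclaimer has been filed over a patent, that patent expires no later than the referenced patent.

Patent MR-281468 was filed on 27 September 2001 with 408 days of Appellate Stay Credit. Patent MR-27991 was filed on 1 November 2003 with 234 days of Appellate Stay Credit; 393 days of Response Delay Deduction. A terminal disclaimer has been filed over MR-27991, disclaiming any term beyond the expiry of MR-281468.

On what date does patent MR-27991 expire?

November 9, 2022

Natural term of MR-27991:
  Base: filing + 20 years → 1 November 2023.
  Appellate Stay Credit: +234 days → 22 June 2024.
  Response Delay Deduction: −393 days → 26 May 2023.
Expiry of referenced patent MR-281468:
  Base: filing + 20 years → 27 September 2021.
  Appellate Stay Credit: +408 days → 9 November 2022.
Terminal disclaimer: MR-27991 expires on the earlier of 26 May 2023 and 9 November 2022.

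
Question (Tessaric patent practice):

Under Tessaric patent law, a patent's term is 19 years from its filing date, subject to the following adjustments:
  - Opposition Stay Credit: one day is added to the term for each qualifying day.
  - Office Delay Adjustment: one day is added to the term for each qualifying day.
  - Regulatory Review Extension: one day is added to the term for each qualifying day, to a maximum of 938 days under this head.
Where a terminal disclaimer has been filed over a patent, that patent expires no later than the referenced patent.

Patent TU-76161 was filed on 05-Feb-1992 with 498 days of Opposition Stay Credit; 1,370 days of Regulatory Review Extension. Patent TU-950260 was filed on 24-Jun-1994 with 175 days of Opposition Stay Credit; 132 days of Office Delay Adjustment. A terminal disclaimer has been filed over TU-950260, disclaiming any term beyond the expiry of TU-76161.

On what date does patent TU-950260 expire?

2014-04-27

Natural term of TU-950260:
  Base: filing + 19 years → 24 June 2013.
  Opposition Stay Credit: +175 days → 16 December 2013.
  Office Delay Adjustment: +132 days → 27 April 2014.
Expiry of referenced patent TU-76161:
  Base: filing + 19 years → 5 February 2011.
  Opposition Stay Credit: +498 days → 17 June 2012.
  Regulatory Review Extension: 1370 days claimed exceeds the 938-day cap, so +938 days → 11 January 2015.
Terminal disclaimer: TU-950260 expires on the earlier of 27 April 2014 and 11 January 2015.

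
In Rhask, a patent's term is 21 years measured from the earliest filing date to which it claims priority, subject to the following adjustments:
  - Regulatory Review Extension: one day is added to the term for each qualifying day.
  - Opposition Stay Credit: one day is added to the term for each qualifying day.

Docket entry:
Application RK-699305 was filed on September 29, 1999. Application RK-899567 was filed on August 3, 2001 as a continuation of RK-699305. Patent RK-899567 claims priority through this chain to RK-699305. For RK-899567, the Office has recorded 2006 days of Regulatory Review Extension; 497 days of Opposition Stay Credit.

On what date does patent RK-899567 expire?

August 7, 2027

Earliest priority filing: 29 September 1999.
Base term: 29 September 1999 + 21 years → 29 September 2020.
Regulatory Review Extension: +2006 days → 28 March 2026.
Opposition Stay Credit: +497 days → 7 August 2027.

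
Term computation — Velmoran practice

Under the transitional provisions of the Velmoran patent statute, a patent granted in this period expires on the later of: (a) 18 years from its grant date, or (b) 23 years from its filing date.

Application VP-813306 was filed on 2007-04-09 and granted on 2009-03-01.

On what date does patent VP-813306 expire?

(a) grant + 18 years → 1 March 2027.
(b) filing + 23 years → 9 April 2030.
Later of the two: 9 April 2030.

2030-04-09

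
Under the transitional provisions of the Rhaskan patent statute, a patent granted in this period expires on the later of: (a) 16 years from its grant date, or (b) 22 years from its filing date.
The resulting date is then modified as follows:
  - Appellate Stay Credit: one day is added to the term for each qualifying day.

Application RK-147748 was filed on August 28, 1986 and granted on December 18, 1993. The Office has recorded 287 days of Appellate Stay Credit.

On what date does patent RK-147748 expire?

2010-10-01

(a) grant + 16 years → 18 December 2009.
(b) filing + 22 years → 28 August 2008.
Later of the two: 18 December 2009.
Appellate Stay Credit: +287 days → 1 October 2010.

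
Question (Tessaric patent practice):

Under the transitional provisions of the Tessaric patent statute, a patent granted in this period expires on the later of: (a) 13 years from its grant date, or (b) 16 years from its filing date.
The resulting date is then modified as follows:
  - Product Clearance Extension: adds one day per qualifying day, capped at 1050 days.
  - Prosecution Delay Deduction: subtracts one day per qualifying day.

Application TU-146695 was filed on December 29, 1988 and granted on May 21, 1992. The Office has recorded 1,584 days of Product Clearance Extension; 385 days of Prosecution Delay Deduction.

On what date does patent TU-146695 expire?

(a) grant + 13 years → 21 May 2005.
(b) filing + 16 years → 29 December 2004.
Later of the two: 21 May 2005.
Product Clearance Extension: 1584 days claimed exceeds the 1050-day cap, so +1050 days → 5 April 2008.
Prosecution Delay Deduction: −385 days → 17 March 2007.

2007-03-17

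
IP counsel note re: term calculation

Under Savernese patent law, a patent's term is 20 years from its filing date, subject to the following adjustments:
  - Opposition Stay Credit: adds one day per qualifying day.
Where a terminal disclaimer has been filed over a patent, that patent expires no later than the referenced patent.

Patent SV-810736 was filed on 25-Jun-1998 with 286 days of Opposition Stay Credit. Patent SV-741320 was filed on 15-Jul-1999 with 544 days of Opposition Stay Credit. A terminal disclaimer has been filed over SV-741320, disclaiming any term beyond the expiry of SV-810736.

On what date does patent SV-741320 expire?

Natural term of SV-741320:
  Base: filing + 20 years → 15 July 2019.
  Opposition Stay Credit: +544 days → 9 January 2021.
Expiry of referenced patent SV-810736:
  Base: filing + 20 years → 25 June 2018.
  Opposition Stay Credit: +286 days → 7 April 2019.
Terminal disclaimer: SV-741320 expires on the earlier of 9 January 2021 and 7 April 2019.

April 7, 2019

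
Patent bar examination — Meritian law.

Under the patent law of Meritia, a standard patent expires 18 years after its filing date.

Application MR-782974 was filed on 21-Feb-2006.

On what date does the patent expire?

2024-02-21

Filing date + 18 years → 21 February 2024.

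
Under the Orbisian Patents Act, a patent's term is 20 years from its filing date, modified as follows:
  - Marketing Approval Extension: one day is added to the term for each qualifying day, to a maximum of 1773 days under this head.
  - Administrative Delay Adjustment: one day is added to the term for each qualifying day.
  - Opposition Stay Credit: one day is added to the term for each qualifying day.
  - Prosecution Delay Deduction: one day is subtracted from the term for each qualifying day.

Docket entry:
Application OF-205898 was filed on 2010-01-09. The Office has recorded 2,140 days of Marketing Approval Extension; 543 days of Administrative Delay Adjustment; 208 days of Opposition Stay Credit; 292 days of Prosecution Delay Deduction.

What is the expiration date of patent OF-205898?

Base term: filing date + 20 years → 9 January 2030.
Marketing Approval Extension: 2140 days claimed exceeds the 1773-day cap, so +1773 days → 17 November 2034.
Administrative Delay Adjustment: +543 days → 13 May 2036.
Opposition Stay Credit: +208 days → 7 December 2036.
Prosecution Delay Deduction: −292 days → 19 February 2036.

2036-02-19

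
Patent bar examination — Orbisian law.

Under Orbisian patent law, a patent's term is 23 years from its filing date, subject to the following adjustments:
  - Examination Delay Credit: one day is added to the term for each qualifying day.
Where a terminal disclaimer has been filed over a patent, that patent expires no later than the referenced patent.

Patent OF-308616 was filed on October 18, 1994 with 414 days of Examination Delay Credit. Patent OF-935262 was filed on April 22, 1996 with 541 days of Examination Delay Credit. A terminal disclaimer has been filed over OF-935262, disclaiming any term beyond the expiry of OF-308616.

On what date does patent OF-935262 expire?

Natural term of OF-935262:
  Base: filing + 23 years → 22 April 2019.
  Examination Delay Credit: +541 days → 14 October 2020.
Expiry of referenced patent OF-308616:
  Base: filing + 23 years → 18 October 2017.
  Examination Delay Credit: +414 days → 6 December 2018.
Terminal disclaimer: OF-935262 expires on the earlier of 14 October 2020 and 6 December 2018.

December 6, 2018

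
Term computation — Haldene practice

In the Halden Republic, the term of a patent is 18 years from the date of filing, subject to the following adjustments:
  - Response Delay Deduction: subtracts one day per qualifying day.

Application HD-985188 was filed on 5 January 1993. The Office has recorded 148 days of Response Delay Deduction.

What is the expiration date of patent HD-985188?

Base term: filing date + 18 years → 5 January 2011.
Response Delay Deduction: −148 days → 10 August 2010.

August 10, 2010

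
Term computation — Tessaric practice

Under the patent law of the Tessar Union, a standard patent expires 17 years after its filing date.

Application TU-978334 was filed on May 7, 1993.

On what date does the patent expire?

Filing date + 17 years → 7 May 2010.

May 7, 2010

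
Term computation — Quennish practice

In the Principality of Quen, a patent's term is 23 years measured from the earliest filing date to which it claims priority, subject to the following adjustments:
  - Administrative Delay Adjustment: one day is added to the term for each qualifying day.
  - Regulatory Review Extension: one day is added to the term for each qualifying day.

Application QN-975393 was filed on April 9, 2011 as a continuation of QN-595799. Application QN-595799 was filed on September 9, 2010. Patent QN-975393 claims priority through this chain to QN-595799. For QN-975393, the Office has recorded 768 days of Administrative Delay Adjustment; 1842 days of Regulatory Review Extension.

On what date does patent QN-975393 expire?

November 1, 2040

Earliest priority filing: 9 September 2010.
Base term: 9 September 2010 + 23 years → 9 September 2033.
Administrative Delay Adjustment: +768 days → 17 October 2035.
Regulatory Review Extension: +1842 days → 1 November 2040.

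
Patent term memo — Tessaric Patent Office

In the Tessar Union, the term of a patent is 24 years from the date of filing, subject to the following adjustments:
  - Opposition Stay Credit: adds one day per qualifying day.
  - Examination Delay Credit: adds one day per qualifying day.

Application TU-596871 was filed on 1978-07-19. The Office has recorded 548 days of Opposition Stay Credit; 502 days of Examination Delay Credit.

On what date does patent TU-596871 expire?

Base term: filing date + 24 years → 19 July 2002.
Opposition Stay Credit: +548 days → 18 January 2004.
Examination Delay Credit: +502 days → 3 June 2005.

June 3, 2005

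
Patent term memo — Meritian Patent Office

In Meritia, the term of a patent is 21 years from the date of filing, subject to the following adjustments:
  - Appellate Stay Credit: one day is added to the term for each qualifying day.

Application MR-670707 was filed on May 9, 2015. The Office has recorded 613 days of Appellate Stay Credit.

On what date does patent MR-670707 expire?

Base term: filing date + 21 years → 9 May 2036.
Appellate Stay Credit: +613 days → 12 January 2038.

2038-01-12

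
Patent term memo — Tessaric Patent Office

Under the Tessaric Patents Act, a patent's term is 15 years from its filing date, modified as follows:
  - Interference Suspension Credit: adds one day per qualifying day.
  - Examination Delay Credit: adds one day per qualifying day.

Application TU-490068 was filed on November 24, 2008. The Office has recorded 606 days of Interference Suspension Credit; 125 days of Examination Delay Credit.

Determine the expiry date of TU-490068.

Base term: filing date + 15 years → 24 November 2023.
Interference Suspension Credit: +606 days → 22 July 2025.
Examination Delay Credit: +125 days → 24 November 2025.

November 24, 2025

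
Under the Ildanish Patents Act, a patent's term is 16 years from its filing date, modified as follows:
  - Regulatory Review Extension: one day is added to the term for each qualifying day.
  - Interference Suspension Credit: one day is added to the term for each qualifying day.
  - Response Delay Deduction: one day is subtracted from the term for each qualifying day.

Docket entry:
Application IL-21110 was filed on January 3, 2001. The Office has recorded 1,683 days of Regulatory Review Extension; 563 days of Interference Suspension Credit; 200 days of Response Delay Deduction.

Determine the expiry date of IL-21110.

Base term: filing date + 16 years → 3 January 2017.
Regulatory Review Extension: +1683 days → 13 August 2021.
Interference Suspension Credit: +563 days → 27 February 2023.
Response Delay Deduction: −200 days → 11 August 2022.

August 11, 2022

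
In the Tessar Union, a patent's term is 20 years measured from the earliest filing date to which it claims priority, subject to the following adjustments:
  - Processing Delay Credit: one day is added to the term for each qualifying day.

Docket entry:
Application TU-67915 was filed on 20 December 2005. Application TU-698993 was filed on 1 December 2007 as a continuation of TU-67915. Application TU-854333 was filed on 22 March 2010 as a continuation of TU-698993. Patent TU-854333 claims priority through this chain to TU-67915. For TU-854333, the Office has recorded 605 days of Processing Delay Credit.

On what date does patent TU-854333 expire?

August 17, 2027

Earliest priority filing: 20 December 2005.
Base term: 20 December 2005 + 20 years → 20 December 2025.
Processing Delay Credit: +605 days → 17 August 2027.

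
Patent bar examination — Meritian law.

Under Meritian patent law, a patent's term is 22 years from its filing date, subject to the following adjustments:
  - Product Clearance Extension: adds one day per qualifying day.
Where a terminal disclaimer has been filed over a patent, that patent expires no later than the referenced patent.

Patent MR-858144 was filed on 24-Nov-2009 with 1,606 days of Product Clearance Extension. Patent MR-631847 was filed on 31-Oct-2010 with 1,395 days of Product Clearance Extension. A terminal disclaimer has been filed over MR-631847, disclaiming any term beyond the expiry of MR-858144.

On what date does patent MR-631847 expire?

Natural term of MR-631847:
  Base: filing + 22 years → 31 October 2032.
  Product Clearance Extension: +1395 days → 26 August 2036.
Expiry of referenced patent MR-858144:
  Base: filing + 22 years → 24 November 2031.
  Product Clearance Extension: +1606 days → 17 April 2036.
Terminal disclaimer: MR-631847 expires on the earlier of 26 August 2036 and 17 April 2036.

April 17, 2036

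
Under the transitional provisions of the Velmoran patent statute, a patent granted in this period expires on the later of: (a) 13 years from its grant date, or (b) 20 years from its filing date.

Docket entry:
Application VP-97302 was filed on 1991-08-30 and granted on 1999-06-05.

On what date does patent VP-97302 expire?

(a) grant + 13 years → 5 June 2012.
(b) filing + 20 years → 30 August 2011.
Later of the two: 5 June 2012.

June 5, 2012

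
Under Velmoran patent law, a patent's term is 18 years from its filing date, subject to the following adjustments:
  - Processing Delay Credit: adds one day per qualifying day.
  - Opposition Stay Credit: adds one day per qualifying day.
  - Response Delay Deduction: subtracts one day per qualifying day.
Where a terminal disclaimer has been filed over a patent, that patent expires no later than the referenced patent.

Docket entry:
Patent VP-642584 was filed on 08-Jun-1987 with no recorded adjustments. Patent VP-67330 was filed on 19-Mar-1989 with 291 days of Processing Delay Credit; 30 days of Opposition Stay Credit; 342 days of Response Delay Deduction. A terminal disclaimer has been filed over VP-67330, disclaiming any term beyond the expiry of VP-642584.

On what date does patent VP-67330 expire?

Natural term of VP-67330:
  Base: filing + 18 years → 19 March 2007.
  Processing Delay Credit: +291 days → 4 January 2008.
  Opposition Stay Credit: +30 days → 3 February 2008.
  Response Delay Deduction: −342 days → 26 February 2007.
Expiry of referenced patent VP-642584:
  Base: filing + 18 years → 8 June 2005.
Terminal disclaimer: VP-67330 expires on the earlier of 26 February 2007 and 8 June 2005.

2005-06-08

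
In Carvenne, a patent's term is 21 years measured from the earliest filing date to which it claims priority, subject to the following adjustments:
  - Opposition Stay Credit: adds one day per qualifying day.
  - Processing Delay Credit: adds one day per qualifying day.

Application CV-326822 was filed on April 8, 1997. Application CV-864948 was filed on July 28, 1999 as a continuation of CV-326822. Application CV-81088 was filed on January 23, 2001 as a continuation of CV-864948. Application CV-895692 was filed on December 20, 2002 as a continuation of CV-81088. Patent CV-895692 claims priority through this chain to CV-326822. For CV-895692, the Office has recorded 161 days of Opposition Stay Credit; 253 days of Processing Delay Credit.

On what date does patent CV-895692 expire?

Earliest priority filing: 8 April 1997.
Base term: 8 April 1997 + 21 years → 8 April 2018.
Opposition Stay Credit: +161 days → 16 September 2018.
Processing Delay Credit: +253 days → 27 May 2019.

May 27, 2019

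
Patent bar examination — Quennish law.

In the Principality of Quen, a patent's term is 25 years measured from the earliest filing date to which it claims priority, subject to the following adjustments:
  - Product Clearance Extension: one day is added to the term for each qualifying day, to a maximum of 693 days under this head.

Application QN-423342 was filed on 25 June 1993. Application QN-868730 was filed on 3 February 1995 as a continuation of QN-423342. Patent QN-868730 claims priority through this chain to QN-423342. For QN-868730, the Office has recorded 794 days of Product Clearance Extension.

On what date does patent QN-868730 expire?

May 18, 2020

Earliest priority filing: 25 June 1993.
Base term: 25 June 1993 + 25 years → 25 June 2018.
Product Clearance Extension: 794 days claimed exceeds the 693-day cap, so +693 days → 18 May 2020.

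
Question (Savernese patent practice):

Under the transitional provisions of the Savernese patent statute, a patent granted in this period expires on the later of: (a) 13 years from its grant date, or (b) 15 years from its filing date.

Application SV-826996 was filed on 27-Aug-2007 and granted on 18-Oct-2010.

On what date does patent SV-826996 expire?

2023-10-18

(a) grant + 13 years → 18 October 2023.
(b) filing + 15 years → 27 August 2022.
Later of the two: 18 October 2023.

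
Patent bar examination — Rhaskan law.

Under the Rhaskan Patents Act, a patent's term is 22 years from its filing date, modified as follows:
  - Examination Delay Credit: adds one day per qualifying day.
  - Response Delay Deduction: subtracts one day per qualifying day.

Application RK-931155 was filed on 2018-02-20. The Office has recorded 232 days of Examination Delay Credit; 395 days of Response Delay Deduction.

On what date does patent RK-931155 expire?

Base term: filing date + 22 years → 20 February 2040.
Examination Delay Credit: +232 days → 9 October 2040.
Response Delay Deduction: −395 days → 10 September 2039.

September 10, 2039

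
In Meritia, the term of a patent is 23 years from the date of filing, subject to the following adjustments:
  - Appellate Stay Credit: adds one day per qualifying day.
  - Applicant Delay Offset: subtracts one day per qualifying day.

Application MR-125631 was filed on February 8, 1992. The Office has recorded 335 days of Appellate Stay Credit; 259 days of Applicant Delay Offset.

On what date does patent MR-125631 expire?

Base term: filing date + 23 years → 8 February 2015.
Appellate Stay Credit: +335 days → 9 January 2016.
Applicant Delay Offset: −259 days → 25 April 2015.

2015-04-25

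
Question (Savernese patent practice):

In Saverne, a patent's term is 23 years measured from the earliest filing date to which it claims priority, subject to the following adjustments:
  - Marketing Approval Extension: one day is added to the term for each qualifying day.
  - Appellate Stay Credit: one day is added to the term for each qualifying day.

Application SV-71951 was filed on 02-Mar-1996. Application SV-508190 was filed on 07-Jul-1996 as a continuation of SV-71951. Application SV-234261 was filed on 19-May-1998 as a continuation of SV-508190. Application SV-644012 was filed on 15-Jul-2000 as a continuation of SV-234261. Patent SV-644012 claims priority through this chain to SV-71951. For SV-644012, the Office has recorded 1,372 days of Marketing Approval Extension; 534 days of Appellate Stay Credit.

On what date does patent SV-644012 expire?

May 20, 2024

Earliest priority filing: 2 March 1996.
Base term: 2 March 1996 + 23 years → 2 March 2019.
Marketing Approval Extension: +1372 days → 3 December 2022.
Appellate Stay Credit: +534 days → 20 May 2024.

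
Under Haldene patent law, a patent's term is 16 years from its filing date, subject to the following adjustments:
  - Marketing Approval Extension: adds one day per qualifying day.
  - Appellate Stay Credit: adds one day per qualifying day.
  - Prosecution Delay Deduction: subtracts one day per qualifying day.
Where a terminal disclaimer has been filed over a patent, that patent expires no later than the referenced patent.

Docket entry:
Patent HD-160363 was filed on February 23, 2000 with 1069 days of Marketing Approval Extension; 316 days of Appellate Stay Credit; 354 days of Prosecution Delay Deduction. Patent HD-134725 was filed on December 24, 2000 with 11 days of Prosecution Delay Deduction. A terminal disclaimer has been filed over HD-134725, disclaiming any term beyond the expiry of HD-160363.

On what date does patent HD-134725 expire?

2016-12-13

Natural term of HD-134725:
  Base: filing + 16 years → 24 December 2016.
  Prosecution Delay Deduction: −11 days → 13 December 2016.
Expiry of referenced patent HD-160363:
  Base: filing + 16 years → 23 February 2016.
  Marketing Approval Extension: +1069 days → 27 January 2019.
  Appellate Stay Credit: +316 days → 9 December 2019.
  Prosecution Delay Deduction: −354 days → 20 December 2018.
Terminal disclaimer: HD-134725 expires on the earlier of 13 December 2016 and 20 December 2018.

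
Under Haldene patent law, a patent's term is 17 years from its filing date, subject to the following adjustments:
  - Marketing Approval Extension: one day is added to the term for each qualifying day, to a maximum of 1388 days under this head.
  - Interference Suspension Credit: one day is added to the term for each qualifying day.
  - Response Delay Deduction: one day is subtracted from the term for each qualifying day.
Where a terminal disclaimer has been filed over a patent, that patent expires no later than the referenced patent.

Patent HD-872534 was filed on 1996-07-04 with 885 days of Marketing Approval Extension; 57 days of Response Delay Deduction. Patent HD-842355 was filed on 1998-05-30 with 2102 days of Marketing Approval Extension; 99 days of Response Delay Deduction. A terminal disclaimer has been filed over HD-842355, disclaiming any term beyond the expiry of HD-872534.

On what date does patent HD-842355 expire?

Natural term of HD-842355:
  Base: filing + 17 years → 30 May 2015.
  Marketing Approval Extension: 2102 days claimed exceeds the 1388-day cap, so +1388 days → 18 March 2019.
  Response Delay Deduction: −99 days → 9 December 2018.
Expiry of referenced patent HD-872534:
  Base: filing + 17 years → 4 July 2013.
  Marketing Approval Extension: 885 days (within the 1388-day cap) → +885 days → 6 December 2015.
  Response Delay Deduction: −57 days → 10 October 2015.
Terminal disclaimer: HD-842355 expires on the earlier of 9 December 2018 and 10 October 2015.

October 10, 2015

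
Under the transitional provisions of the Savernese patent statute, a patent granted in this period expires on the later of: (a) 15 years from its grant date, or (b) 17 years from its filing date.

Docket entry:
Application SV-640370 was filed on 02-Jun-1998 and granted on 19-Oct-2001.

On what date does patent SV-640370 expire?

October 19, 2016

(a) grant + 15 years → 19 October 2016.
(b) filing + 17 years → 2 June 2015.
Later of the two: 19 October 2016.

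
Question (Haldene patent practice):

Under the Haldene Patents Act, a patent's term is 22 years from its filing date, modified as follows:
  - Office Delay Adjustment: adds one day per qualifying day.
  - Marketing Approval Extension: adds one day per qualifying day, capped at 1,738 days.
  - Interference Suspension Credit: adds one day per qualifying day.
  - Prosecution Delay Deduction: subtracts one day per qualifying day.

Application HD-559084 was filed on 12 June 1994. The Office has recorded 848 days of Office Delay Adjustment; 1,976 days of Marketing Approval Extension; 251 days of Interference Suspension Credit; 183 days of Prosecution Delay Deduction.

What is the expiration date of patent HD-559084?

September 18, 2023

Base term: filing date + 22 years → 12 June 2016.
Office Delay Adjustment: +848 days → 8 October 2018.
Marketing Approval Extension: 1976 days claimed exceeds the 1738-day cap, so +1738 days → 12 July 2023.
Interference Suspension Credit: +251 days → 19 March 2024.
Prosecution Delay Deduction: −183 days → 18 September 2023.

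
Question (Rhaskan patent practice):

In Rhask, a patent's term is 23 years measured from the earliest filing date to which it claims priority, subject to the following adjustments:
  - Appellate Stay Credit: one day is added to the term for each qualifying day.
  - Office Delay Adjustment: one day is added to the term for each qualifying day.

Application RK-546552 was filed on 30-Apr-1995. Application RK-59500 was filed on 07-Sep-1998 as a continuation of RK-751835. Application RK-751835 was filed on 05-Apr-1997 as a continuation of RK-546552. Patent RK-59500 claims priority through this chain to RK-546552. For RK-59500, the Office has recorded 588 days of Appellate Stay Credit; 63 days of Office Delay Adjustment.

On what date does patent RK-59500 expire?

February 10, 2020

Earliest priority filing: 30 April 1995.
Base term: 30 April 1995 + 23 years → 30 April 2018.
Appellate Stay Credit: +588 days → 9 December 2019.
Office Delay Adjustment: +63 days → 10 February 2020.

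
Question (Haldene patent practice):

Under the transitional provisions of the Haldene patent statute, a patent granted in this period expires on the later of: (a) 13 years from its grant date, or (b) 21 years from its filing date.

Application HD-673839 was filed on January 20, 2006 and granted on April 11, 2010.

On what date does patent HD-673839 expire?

(a) grant + 13 years → 11 April 2023.
(b) filing + 21 years → 20 January 2027.
Later of the two: 20 January 2027.

January 20, 2027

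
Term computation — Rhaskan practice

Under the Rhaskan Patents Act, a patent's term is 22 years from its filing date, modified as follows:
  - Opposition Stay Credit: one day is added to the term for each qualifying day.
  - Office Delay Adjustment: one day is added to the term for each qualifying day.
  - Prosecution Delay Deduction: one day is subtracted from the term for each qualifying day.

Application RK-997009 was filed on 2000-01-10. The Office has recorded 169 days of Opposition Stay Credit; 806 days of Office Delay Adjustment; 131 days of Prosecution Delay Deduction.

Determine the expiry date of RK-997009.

Base term: filing date + 22 years → 10 January 2022.
Opposition Stay Credit: +169 days → 28 June 2022.
Office Delay Adjustment: +806 days → 11 September 2024.
Prosecution Delay Deduction: −131 days → 3 May 2024.

2024-05-03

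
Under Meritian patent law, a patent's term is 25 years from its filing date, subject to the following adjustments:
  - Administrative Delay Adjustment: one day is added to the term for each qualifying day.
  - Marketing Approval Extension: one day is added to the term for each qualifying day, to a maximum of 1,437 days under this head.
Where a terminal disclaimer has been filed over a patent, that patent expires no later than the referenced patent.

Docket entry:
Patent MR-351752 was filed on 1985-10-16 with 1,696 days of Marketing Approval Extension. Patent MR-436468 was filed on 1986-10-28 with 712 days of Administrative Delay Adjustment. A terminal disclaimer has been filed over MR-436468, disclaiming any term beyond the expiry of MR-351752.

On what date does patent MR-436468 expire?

October 9, 2013

Natural term of MR-436468:
  Base: filing + 25 years → 28 October 2011.
  Administrative Delay Adjustment: +712 days → 9 October 2013.
Expiry of referenced patent MR-351752:
  Base: filing + 25 years → 16 October 2010.
  Marketing Approval Extension: 1696 days claimed exceeds the 1437-day cap, so +1437 days → 22 September 2014.
Terminal disclaimer: MR-436468 expires on the earlier of 9 October 2013 and 22 September 2014.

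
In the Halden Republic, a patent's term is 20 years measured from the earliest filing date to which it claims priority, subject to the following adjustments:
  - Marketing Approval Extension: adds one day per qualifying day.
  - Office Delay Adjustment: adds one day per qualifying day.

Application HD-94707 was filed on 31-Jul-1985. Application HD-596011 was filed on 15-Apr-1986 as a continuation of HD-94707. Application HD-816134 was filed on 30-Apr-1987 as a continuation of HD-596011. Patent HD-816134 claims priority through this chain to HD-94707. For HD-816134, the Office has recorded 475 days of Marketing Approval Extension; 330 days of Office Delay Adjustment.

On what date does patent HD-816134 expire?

2007-10-14

Earliest priority filing: 31 July 1985.
Base term: 31 July 1985 + 20 years → 31 July 2005.
Marketing Approval Extension: +475 days → 18 November 2006.
Office Delay Adjustment: +330 days → 14 October 2007.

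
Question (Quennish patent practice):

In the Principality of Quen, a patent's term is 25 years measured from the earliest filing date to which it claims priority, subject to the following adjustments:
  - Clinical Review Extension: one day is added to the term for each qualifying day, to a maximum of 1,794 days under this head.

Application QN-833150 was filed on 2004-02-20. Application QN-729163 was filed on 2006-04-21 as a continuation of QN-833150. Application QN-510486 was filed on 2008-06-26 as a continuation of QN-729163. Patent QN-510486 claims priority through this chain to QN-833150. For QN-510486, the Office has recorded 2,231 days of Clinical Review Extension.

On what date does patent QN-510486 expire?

January 19, 2034

Earliest priority filing: 20 February 2004.
Base term: 20 February 2004 + 25 years → 20 February 2029.
Clinical Review Extension: 2231 days claimed exceeds the 1794-day cap, so +1794 days → 19 January 2034.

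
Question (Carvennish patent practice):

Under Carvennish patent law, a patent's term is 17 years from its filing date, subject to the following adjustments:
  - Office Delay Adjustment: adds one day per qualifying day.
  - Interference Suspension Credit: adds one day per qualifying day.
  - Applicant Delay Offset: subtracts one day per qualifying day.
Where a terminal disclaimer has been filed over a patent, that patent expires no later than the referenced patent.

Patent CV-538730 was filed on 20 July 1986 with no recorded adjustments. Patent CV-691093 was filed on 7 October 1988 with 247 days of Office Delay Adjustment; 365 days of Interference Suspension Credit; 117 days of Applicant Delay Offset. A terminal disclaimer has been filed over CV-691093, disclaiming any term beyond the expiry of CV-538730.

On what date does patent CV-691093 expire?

Natural term of CV-691093:
  Base: filing + 17 years → 7 October 2005.
  Office Delay Adjustment: +247 days → 11 June 2006.
  Interference Suspension Credit: +365 days → 11 June 2007.
  Applicant Delay Offset: −117 days → 14 February 2007.
Expiry of referenced patent CV-538730:
  Base: filing + 17 years → 20 July 2003.
Terminal disclaimer: CV-691093 expires on the earlier of 14 February 2007 and 20 July 2003.

July 20, 2003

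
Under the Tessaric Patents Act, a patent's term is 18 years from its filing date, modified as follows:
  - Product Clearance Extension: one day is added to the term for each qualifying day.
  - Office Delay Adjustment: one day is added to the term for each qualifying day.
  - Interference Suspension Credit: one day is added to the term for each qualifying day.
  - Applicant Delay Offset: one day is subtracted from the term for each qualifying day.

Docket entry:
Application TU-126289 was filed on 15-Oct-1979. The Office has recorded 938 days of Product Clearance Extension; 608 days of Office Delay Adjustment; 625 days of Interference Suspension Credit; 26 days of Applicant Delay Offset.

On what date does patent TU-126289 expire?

Base term: filing date + 18 years → 15 October 1997.
Product Clearance Extension: +938 days → 10 May 2000.
Office Delay Adjustment: +608 days → 8 January 2002.
Interference Suspension Credit: +625 days → 25 September 2003.
Applicant Delay Offset: −26 days → 30 August 2003.

2003-08-30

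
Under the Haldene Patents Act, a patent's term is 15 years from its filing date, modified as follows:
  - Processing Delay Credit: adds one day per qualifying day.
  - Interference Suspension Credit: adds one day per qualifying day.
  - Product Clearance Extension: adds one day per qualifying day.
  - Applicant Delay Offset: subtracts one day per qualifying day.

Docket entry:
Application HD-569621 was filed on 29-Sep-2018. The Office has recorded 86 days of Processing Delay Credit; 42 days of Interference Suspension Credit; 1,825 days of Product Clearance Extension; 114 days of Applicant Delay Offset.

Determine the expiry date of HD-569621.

Base term: filing date + 15 years → 29 September 2033.
Processing Delay Credit: +86 days → 24 December 2033.
Interference Suspension Credit: +42 days → 4 February 2034.
Product Clearance Extension: +1825 days → 3 February 2039.
Applicant Delay Offset: −114 days → 12 October 2038.

October 12, 2038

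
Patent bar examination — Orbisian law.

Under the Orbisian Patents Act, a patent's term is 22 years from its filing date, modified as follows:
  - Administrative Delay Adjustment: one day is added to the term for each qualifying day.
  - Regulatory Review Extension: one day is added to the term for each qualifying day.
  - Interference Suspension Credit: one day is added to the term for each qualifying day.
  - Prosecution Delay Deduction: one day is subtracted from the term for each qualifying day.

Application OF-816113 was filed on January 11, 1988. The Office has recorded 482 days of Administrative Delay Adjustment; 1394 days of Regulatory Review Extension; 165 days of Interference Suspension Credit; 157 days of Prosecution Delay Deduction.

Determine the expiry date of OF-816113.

March 10, 2015

Base term: filing date + 22 years → 11 January 2010.
Administrative Delay Adjustment: +482 days → 8 May 2011.
Regulatory Review Extension: +1394 days → 2 March 2015.
Interference Suspension Credit: +165 days → 14 August 2015.
Prosecution Delay Deduction: −157 days → 10 March 2015.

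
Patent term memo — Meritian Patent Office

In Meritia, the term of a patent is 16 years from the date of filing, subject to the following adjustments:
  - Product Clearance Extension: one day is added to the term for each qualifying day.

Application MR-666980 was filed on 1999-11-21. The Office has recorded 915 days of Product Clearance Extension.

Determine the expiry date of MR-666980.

2018-05-24

Base term: filing date + 16 years → 21 November 2015.
Product Clearance Extension: +915 days → 24 May 2018.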